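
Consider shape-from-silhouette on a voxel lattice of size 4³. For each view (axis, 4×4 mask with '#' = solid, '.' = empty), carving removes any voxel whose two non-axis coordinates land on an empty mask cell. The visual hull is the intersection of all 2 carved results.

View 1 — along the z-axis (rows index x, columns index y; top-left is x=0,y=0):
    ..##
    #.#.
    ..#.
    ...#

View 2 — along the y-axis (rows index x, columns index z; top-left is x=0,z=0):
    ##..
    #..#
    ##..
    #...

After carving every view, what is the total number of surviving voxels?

11 voxels

before carving: 64 voxels (4×4×4)
carve view 1 (along z, XY-mask fill 6/16): 24 voxels remain
carve view 2 (along y, XZ-mask fill 7/16): 11 voxels remain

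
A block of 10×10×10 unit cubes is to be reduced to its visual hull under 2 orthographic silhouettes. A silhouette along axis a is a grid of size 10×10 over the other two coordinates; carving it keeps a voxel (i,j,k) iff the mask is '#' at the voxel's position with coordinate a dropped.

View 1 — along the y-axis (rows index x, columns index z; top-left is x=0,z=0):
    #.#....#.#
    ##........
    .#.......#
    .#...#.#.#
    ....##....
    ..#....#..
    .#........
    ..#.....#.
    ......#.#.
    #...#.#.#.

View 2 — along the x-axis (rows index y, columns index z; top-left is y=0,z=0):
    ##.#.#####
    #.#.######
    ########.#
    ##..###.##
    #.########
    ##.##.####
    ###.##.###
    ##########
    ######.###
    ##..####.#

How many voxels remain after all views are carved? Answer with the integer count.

start: 10×10×10 = 1000 voxels
  1. axis=1 (XZ plane), |mask|=25  ⇒  voxels=250
  2. axis=0 (YZ plane), |mask|=83  ⇒  voxels=213

213 voxels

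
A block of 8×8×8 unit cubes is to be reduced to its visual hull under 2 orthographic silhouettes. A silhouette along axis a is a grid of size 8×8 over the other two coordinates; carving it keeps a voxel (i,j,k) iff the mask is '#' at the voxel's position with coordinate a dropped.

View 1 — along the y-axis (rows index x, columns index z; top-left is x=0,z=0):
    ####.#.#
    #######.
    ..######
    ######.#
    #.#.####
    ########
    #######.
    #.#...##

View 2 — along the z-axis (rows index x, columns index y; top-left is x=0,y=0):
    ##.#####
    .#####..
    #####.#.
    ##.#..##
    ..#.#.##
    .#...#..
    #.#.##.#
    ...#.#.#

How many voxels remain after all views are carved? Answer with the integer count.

235 voxels

initial block: 8^3 = 512
after view 1 [y-axis, 51 of 64 cells solid] → remaining = 408
after view 2 [z-axis, 37 of 64 cells solid] → remaining = 235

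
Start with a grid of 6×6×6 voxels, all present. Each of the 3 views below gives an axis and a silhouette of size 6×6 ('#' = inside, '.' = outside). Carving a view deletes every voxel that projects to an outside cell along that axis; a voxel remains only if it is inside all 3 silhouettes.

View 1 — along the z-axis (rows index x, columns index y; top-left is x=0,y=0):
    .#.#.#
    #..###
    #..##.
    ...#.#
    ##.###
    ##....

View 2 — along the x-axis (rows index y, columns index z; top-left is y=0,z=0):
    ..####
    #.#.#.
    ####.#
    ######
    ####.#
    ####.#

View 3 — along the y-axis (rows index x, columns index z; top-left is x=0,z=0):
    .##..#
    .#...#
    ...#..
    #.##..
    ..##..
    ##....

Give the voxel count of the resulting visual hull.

voxel count = 33

full grid |V| = 216
carve view 1 (along z, XY-mask fill 19/36): 114 voxels remain
carve view 2 (along x, YZ-mask fill 28/36): 90 voxels remain
carve view 3 (along y, XZ-mask fill 13/36): 33 voxels remain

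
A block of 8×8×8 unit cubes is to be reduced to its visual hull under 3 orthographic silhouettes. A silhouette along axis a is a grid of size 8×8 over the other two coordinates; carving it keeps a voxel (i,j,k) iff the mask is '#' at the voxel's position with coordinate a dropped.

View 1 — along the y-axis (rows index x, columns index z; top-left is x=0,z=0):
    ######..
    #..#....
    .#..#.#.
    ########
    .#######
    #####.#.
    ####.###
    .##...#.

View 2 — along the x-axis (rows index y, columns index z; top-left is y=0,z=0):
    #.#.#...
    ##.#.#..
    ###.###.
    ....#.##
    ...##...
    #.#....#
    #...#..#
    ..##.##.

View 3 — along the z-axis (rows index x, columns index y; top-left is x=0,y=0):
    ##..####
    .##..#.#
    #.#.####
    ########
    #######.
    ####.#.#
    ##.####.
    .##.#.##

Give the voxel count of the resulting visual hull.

start: 8×8×8 = 512 voxels
  1. axis=1 (XZ plane), |mask|=42  ⇒  voxels=336
  2. axis=0 (YZ plane), |mask|=28  ⇒  voxels=145
  3. axis=2 (XY plane), |mask|=48  ⇒  voxels=113

113 voxels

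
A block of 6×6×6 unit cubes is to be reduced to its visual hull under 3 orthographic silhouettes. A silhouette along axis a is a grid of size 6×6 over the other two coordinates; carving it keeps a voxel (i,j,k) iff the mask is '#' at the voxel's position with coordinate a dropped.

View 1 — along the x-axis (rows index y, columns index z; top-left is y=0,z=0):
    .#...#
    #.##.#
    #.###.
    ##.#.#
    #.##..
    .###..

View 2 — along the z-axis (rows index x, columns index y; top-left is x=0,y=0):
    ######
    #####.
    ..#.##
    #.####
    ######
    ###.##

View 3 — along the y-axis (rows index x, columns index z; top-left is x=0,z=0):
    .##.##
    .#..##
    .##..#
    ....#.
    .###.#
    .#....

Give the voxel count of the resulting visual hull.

39 voxels

before carving: 216 voxels (6×6×6)
  1. axis=0 (YZ plane), |mask|=20  ⇒  voxels=120
  2. axis=2 (XY plane), |mask|=30  ⇒  voxels=99
  3. axis=1 (XZ plane), |mask|=16  ⇒  voxels=39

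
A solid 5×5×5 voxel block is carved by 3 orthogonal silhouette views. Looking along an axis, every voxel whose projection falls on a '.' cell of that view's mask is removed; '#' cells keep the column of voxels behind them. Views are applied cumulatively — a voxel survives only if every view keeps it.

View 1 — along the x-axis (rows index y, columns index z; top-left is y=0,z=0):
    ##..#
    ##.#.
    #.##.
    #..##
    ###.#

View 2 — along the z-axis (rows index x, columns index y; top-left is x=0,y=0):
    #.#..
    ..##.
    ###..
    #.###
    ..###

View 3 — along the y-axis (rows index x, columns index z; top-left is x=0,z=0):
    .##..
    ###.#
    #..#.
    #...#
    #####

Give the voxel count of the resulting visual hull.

before carving: 125 voxels (5×5×5)
  1. axis=0 (YZ plane), |mask|=16  ⇒  voxels=80
  2. axis=2 (XY plane), |mask|=14  ⇒  voxels=44
  3. axis=1 (XZ plane), |mask|=15  ⇒  voxels=28

voxel count = 28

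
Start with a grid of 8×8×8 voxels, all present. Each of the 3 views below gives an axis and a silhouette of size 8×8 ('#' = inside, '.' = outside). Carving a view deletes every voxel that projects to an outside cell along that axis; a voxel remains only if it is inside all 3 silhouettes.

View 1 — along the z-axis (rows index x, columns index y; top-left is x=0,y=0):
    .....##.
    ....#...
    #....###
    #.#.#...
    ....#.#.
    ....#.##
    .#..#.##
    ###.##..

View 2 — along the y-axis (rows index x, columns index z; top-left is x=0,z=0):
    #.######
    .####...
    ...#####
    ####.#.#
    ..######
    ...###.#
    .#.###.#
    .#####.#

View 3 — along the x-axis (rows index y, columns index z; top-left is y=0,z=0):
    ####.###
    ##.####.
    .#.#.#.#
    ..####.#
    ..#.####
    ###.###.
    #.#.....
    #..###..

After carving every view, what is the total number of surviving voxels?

remaining voxels: 75

before carving: 512 voxels (8×8×8)
  1. axis=2 (XY plane), |mask|=24  ⇒  voxels=192
  2. axis=1 (XZ plane), |mask|=43  ⇒  voxels=130
  3. axis=0 (YZ plane), |mask|=39  ⇒  voxels=75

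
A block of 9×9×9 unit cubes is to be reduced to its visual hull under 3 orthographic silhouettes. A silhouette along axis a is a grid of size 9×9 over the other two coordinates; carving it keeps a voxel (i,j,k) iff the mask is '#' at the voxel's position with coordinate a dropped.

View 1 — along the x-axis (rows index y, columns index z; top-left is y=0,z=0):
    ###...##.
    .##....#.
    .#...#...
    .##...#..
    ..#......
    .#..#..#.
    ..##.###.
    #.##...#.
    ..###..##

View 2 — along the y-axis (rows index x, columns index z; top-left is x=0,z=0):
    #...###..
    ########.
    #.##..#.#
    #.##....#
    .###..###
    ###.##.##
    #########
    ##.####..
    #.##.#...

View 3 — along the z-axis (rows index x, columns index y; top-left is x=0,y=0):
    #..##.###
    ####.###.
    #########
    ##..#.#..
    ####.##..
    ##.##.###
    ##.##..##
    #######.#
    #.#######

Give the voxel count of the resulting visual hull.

remaining voxels: 140

before carving: 729 voxels (9×9×9)
step 1: project along x, AND mask (31/81) → |grid| = 279
step 2: project along y, AND mask (53/81) → |grid| = 180
step 3: project along z, AND mask (61/81) → |grid| = 140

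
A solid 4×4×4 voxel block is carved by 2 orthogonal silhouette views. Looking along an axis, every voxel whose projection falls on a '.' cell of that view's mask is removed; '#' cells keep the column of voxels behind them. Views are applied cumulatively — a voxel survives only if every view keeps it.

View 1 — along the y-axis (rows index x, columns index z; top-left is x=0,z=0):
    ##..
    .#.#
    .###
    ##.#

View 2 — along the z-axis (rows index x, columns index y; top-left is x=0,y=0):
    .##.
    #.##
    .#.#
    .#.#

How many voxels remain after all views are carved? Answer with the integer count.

remaining voxels: 22

start: 4×4×4 = 64 voxels
V1 y: intersect with XZ mask (10 set) -- 40 left
V2 z: intersect with XY mask (9 set) -- 22 left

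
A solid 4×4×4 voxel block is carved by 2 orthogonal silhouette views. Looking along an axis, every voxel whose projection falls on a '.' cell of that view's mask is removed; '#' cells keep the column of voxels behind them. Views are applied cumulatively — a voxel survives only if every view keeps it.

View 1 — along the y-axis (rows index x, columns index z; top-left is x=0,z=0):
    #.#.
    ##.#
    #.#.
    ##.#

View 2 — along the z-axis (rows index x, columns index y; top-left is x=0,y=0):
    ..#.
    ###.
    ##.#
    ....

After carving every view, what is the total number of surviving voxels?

17 voxels

before carving: 64 voxels (4×4×4)
V1 y: intersect with XZ mask (10 set) -- 40 left
V2 z: intersect with XY mask (7 set) -- 17 left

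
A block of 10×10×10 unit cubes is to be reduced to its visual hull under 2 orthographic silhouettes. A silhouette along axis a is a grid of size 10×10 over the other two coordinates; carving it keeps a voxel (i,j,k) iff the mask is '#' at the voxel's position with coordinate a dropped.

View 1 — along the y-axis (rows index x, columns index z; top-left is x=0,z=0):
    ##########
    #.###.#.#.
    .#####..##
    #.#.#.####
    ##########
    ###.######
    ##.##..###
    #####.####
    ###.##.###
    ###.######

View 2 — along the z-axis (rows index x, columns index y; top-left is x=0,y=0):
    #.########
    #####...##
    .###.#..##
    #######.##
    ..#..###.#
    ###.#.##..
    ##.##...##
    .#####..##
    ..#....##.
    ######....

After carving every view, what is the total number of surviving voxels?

524 voxels

before carving: 1000 voxels (10×10×10)
step 1: project along y, AND mask (82/100) → |grid| = 820
step 2: project along z, AND mask (64/100) → |grid| = 524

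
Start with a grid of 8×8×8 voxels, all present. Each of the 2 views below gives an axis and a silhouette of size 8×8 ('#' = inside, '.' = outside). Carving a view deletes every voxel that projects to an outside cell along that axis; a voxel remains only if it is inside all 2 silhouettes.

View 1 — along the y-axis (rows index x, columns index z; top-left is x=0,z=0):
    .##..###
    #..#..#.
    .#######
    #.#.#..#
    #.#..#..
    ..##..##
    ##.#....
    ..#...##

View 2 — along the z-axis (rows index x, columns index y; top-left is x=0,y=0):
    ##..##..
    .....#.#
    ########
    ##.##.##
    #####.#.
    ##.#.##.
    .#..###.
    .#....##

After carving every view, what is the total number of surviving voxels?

initial block: 8^3 = 512
  1. axis=1 (XZ plane), |mask|=32  ⇒  voxels=256
  2. axis=2 (XY plane), |mask|=38  ⇒  voxels=165

|visual hull| = 165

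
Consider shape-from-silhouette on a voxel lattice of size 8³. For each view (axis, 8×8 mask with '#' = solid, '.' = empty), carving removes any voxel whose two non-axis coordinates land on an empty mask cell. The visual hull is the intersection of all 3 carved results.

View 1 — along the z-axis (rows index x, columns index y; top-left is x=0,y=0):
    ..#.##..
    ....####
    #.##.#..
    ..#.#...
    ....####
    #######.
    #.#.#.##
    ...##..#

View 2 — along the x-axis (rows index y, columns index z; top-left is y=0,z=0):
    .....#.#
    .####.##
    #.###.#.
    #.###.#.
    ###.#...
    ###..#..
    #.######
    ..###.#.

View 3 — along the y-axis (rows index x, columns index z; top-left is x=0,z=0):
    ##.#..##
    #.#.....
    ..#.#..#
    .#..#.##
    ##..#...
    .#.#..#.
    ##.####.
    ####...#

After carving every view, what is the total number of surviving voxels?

initial block: 8^3 = 512
[1] z-view keeps 32 columns → grid now 256
[2] x-view keeps 37 columns → grid now 144
[3] y-view keeps 31 columns → grid now 67

|visual hull| = 67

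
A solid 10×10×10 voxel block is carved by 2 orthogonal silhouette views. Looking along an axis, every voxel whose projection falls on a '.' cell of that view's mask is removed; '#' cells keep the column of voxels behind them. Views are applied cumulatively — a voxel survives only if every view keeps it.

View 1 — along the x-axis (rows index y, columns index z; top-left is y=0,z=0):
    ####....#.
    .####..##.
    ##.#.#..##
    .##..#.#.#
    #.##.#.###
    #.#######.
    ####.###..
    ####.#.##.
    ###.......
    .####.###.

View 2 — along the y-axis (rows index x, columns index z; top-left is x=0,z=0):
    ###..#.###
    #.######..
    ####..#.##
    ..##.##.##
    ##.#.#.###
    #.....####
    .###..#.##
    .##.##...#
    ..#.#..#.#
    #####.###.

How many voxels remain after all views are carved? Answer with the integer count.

start: 10×10×10 = 1000 voxels
V1 x: intersect with YZ mask (61 set) -- 610 left
V2 y: intersect with XZ mask (62 set) -- 385 left

|visual hull| = 385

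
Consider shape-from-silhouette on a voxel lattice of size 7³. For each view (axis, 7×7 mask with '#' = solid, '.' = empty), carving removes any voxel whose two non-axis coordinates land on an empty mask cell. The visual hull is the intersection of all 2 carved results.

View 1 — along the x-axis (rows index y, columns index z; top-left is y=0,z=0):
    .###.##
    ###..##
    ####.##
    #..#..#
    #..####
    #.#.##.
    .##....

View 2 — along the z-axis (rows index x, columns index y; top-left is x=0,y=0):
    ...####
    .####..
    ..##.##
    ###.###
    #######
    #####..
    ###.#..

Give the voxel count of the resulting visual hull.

start: 7×7×7 = 343 voxels
after view 1 [x-axis, 30 of 49 cells solid] → remaining = 210
after view 2 [z-axis, 34 of 49 cells solid] → remaining = 150

remaining voxels: 150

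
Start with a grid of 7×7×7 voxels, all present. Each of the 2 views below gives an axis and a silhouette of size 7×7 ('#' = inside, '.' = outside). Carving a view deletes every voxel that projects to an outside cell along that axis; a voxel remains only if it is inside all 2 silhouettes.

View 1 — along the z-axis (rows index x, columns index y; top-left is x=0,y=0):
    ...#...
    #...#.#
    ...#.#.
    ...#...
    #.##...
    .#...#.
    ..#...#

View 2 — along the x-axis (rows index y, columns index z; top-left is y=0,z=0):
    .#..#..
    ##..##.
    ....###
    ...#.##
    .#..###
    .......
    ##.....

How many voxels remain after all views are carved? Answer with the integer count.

34 voxels

initial block: 7^3 = 343
V1 z: intersect with XY mask (14 set) -- 98 left
V2 x: intersect with YZ mask (18 set) -- 34 left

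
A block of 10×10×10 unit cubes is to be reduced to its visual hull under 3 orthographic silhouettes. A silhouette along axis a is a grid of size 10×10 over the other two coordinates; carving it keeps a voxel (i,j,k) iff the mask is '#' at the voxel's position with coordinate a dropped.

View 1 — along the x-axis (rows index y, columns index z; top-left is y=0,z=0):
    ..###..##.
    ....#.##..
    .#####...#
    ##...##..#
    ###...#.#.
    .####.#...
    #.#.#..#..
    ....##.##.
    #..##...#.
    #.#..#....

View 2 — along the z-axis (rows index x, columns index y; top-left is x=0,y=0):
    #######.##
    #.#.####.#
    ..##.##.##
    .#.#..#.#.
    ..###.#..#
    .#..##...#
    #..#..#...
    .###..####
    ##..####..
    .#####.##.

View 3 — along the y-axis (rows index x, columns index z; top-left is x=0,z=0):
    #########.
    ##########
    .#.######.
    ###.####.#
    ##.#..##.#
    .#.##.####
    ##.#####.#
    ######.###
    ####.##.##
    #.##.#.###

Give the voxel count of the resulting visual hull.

full grid |V| = 1000
step 1: project along x, AND mask (44/100) → |grid| = 440
step 2: project along z, AND mask (58/100) → |grid| = 255
step 3: project along y, AND mask (79/100) → |grid| = 198

voxel count = 198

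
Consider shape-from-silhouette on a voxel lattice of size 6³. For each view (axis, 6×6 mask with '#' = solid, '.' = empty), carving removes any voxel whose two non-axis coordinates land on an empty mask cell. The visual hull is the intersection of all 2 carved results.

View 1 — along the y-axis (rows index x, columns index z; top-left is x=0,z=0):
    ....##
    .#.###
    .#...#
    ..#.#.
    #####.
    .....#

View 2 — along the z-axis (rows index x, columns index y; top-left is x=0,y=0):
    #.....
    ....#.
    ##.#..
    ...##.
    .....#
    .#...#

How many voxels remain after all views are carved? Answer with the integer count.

voxel count = 23

initial block: 6^3 = 216
V1 y: intersect with XZ mask (16 set) -- 96 left
V2 z: intersect with XY mask (10 set) -- 23 left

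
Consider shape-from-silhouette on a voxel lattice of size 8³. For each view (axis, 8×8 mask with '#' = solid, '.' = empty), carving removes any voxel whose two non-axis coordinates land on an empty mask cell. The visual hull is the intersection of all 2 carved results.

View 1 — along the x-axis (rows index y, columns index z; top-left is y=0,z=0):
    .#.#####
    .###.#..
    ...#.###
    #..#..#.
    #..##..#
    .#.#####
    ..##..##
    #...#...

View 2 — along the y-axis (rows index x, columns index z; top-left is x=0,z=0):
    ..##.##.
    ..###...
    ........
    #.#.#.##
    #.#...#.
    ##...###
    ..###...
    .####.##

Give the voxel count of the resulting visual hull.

remaining voxels: 119

before carving: 512 voxels (8×8×8)
[1] x-view keeps 33 columns → grid now 264
[2] y-view keeps 29 columns → grid now 119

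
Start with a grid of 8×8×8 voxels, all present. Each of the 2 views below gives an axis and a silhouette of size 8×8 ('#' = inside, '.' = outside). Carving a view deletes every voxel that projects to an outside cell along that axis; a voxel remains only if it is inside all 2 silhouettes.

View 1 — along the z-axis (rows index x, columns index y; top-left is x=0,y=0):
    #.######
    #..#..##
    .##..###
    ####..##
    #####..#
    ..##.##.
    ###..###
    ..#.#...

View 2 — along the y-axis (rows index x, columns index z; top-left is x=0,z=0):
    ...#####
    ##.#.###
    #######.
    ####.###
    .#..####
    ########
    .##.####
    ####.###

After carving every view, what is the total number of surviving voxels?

|visual hull| = 248

full grid |V| = 512
V1 z: intersect with XY mask (40 set) -- 320 left
V2 y: intersect with XZ mask (51 set) -- 248 left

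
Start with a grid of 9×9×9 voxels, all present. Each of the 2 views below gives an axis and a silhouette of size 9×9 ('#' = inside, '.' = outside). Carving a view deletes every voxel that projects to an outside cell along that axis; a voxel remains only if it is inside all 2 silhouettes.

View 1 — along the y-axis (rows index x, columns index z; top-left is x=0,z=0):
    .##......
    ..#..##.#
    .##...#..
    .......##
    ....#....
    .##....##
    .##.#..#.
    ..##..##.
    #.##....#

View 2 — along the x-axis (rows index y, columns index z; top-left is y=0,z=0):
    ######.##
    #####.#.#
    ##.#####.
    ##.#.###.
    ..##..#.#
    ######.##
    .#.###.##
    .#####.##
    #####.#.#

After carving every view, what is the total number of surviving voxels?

185 voxels

initial block: 9^3 = 729
[1] y-view keeps 28 columns → grid now 252
[2] x-view keeps 60 columns → grid now 185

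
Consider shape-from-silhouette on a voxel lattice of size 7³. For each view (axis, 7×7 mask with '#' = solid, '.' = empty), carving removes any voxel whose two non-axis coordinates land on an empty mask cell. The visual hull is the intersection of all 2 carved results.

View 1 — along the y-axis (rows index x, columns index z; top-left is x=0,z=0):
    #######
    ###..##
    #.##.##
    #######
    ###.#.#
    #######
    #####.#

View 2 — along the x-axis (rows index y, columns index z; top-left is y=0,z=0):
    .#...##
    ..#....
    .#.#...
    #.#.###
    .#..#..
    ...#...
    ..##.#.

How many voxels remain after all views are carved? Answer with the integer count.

before carving: 343 voxels (7×7×7)
V1 y: intersect with XZ mask (42 set) -- 294 left
V2 x: intersect with YZ mask (17 set) -- 100 left

voxel count = 100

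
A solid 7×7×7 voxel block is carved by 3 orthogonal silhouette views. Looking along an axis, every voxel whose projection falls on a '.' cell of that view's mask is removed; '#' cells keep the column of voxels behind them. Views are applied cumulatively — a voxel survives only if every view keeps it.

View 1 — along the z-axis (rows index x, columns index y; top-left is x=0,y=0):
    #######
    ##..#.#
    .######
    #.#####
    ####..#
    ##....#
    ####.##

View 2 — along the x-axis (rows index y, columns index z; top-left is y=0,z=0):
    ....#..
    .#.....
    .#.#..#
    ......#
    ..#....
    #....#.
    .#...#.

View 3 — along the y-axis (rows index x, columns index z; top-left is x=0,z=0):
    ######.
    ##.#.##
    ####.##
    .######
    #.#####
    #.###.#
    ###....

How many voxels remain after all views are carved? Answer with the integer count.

initial block: 7^3 = 343
step 1: project along z, AND mask (37/49) → |grid| = 259
step 2: project along x, AND mask (11/49) → |grid| = 58
step 3: project along y, AND mask (37/49) → |grid| = 41

|visual hull| = 41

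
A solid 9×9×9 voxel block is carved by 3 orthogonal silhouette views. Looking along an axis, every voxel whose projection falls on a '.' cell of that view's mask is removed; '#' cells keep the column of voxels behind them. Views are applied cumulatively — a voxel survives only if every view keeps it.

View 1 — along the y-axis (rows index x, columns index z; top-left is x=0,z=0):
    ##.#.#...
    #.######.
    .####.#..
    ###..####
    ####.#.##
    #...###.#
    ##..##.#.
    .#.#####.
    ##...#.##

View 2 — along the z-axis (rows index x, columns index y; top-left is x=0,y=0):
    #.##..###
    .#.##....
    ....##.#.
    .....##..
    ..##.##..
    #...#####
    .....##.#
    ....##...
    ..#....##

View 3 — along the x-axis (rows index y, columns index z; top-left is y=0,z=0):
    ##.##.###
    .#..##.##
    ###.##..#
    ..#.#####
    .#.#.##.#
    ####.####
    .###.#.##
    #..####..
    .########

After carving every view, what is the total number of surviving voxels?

initial block: 9^3 = 729
  1. axis=1 (XZ plane), |mask|=51  ⇒  voxels=459
  2. axis=2 (XY plane), |mask|=32  ⇒  voxels=174
  3. axis=0 (YZ plane), |mask|=56  ⇒  voxels=122

voxel count = 122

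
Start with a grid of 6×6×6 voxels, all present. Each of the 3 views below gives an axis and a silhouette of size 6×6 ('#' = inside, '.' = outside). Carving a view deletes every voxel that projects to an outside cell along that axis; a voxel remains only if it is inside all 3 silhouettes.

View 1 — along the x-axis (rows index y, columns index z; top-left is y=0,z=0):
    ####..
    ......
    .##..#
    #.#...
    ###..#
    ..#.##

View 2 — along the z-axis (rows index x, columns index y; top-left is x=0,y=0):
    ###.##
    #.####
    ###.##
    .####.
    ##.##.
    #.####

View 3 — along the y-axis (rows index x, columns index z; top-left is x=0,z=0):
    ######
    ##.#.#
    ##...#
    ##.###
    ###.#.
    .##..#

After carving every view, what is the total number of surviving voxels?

voxel count = 57

full grid |V| = 216
[1] x-view keeps 16 columns → grid now 96
[2] z-view keeps 28 columns → grid now 79
[3] y-view keeps 25 columns → grid now 57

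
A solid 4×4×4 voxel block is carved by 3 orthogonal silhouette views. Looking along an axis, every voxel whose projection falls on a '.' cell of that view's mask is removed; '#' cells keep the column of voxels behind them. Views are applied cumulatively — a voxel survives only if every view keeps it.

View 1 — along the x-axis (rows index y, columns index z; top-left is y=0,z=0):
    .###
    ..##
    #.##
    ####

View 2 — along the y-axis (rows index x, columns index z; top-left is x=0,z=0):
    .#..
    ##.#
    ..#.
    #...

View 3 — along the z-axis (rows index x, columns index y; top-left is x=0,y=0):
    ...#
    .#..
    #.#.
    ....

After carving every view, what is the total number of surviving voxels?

4 voxels

initial block: 4^3 = 64
step 1: project along x, AND mask (12/16) → |grid| = 48
step 2: project along y, AND mask (6/16) → |grid| = 16
step 3: project along z, AND mask (4/16) → |grid| = 4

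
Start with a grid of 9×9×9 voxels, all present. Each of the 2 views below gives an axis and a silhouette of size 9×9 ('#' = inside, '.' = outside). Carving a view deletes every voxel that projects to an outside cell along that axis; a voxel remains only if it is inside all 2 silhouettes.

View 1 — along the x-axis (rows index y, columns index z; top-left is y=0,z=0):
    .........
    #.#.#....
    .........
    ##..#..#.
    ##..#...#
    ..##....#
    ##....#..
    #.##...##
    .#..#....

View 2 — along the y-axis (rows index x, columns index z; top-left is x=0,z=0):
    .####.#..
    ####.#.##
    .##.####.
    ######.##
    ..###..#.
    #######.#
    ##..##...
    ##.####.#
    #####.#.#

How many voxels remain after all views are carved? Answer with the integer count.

|visual hull| = 157

start: 9×9×9 = 729 voxels
step 1: project along x, AND mask (24/81) → |grid| = 216
step 2: project along y, AND mask (56/81) → |grid| = 157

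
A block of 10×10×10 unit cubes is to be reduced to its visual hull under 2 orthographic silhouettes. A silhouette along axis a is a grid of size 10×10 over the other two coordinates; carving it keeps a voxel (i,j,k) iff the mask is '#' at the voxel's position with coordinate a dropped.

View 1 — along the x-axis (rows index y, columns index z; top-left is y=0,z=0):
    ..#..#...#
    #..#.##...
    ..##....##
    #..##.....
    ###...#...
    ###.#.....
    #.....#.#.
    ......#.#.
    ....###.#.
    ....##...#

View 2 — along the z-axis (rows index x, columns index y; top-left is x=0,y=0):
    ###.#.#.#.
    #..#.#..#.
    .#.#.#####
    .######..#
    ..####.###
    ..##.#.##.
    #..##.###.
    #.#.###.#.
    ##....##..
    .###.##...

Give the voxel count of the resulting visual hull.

|visual hull| = 196

before carving: 1000 voxels (10×10×10)
  1. axis=0 (YZ plane), |mask|=34  ⇒  voxels=340
  2. axis=2 (XY plane), |mask|=57  ⇒  voxels=196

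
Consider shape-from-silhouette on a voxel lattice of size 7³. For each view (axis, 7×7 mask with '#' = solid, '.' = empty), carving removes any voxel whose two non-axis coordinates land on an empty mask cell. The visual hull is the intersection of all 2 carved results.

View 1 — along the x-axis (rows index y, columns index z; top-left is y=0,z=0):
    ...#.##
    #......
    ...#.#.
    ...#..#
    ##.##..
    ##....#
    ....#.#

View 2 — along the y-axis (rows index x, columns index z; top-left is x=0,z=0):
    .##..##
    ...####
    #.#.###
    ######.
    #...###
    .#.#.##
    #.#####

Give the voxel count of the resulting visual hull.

start: 7×7×7 = 343 voxels
V1 x: intersect with YZ mask (17 set) -- 119 left
V2 y: intersect with XZ mask (33 set) -- 82 left

82 voxels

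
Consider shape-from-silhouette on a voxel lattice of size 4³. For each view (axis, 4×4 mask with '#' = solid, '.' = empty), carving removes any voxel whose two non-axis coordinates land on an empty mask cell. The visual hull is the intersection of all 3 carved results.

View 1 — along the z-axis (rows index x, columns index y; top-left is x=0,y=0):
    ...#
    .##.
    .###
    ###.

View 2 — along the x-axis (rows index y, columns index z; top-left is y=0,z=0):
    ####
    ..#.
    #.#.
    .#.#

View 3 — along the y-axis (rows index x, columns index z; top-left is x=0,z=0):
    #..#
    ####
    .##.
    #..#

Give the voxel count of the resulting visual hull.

|visual hull| = 10

before carving: 64 voxels (4×4×4)
after view 1 [z-axis, 9 of 16 cells solid] → remaining = 36
after view 2 [x-axis, 9 of 16 cells solid] → remaining = 17
after view 3 [y-axis, 10 of 16 cells solid] → remaining = 10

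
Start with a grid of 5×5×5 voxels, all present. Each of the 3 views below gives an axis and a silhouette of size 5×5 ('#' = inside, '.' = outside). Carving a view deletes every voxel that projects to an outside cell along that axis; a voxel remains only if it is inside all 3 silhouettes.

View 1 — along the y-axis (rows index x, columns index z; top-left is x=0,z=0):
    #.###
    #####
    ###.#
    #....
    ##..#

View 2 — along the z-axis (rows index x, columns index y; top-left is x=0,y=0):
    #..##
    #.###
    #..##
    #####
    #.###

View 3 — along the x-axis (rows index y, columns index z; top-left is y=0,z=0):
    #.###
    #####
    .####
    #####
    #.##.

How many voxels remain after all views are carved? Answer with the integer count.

start: 5×5×5 = 125 voxels
  1. axis=1 (XZ plane), |mask|=17  ⇒  voxels=85
  2. axis=2 (XY plane), |mask|=19  ⇒  voxels=61
  3. axis=0 (YZ plane), |mask|=21  ⇒  voxels=48

48 voxels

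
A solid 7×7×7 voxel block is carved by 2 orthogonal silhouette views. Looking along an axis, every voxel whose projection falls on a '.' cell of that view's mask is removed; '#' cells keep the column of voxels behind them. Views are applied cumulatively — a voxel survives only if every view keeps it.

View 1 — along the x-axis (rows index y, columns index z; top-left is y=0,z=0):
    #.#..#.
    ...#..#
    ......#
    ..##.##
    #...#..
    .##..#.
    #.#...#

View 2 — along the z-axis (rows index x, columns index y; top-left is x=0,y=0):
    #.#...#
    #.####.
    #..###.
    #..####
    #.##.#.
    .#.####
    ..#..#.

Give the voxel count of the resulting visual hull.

start: 7×7×7 = 343 voxels
  1. axis=0 (YZ plane), |mask|=18  ⇒  voxels=126
  2. axis=2 (XY plane), |mask|=28  ⇒  voxels=76

|visual hull| = 76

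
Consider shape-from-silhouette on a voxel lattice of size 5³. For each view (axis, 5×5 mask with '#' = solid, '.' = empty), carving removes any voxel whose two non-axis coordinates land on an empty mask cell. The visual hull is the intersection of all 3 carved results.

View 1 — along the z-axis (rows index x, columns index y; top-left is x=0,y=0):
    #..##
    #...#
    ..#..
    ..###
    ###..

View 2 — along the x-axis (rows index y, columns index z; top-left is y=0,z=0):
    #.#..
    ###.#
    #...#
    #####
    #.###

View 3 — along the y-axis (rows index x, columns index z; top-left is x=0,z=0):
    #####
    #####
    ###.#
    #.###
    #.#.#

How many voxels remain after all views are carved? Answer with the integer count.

remaining voxels: 36

before carving: 125 voxels (5×5×5)
  1. axis=2 (XY plane), |mask|=12  ⇒  voxels=60
  2. axis=0 (YZ plane), |mask|=17  ⇒  voxels=38
  3. axis=1 (XZ plane), |mask|=21  ⇒  voxels=36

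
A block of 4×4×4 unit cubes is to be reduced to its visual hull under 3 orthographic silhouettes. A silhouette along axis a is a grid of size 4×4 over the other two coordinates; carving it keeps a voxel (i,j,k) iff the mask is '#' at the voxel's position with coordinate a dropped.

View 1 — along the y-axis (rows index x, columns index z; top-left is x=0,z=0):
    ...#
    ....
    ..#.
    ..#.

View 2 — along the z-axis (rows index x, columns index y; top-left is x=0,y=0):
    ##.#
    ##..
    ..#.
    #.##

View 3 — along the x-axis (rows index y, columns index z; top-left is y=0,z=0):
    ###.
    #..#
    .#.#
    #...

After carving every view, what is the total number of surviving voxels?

remaining voxels: 2

full grid |V| = 64
after view 1 [y-axis, 3 of 16 cells solid] → remaining = 12
after view 2 [z-axis, 9 of 16 cells solid] → remaining = 7
after view 3 [x-axis, 8 of 16 cells solid] → remaining = 2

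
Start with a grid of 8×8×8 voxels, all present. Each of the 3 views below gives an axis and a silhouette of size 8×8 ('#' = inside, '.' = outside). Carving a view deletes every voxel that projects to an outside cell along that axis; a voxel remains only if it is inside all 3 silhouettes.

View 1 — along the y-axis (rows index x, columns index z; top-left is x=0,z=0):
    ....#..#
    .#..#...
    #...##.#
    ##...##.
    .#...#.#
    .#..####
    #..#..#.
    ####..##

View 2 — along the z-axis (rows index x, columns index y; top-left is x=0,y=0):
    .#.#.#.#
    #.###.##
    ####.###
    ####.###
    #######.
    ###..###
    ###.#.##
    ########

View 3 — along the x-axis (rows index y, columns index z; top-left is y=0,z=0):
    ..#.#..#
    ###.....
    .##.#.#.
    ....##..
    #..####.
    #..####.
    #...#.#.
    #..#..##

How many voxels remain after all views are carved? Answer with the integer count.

initial block: 8^3 = 512
  1. axis=1 (XZ plane), |mask|=29  ⇒  voxels=232
  2. axis=2 (XY plane), |mask|=51  ⇒  voxels=193
  3. axis=0 (YZ plane), |mask|=29  ⇒  voxels=83

83 voxels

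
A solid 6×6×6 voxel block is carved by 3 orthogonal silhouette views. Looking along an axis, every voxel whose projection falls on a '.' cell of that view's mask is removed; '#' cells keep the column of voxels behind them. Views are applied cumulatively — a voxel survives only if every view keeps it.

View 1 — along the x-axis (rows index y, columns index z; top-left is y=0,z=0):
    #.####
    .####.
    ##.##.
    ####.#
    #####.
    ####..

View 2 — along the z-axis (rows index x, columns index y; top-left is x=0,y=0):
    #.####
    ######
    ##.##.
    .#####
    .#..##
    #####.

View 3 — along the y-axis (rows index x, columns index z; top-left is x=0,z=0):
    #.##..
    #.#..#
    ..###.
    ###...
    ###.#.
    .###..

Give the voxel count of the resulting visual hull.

initial block: 6^3 = 216
carve view 1 (along x, YZ-mask fill 27/36): 162 voxels remain
carve view 2 (along z, XY-mask fill 28/36): 127 voxels remain
carve view 3 (along y, XZ-mask fill 19/36): 73 voxels remain

|visual hull| = 73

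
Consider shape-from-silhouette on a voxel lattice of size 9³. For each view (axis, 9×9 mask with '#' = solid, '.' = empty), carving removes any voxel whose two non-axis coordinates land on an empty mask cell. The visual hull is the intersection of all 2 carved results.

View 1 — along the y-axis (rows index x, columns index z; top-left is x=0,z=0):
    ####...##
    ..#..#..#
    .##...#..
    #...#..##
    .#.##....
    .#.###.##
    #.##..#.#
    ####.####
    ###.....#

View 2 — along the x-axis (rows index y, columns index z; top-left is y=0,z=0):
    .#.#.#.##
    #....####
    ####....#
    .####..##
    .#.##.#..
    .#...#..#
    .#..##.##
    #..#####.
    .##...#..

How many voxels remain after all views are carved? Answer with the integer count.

full grid |V| = 729
carve view 1 (along y, XZ-mask fill 42/81): 378 voxels remain
carve view 2 (along x, YZ-mask fill 42/81): 201 voxels remain

remaining voxels: 201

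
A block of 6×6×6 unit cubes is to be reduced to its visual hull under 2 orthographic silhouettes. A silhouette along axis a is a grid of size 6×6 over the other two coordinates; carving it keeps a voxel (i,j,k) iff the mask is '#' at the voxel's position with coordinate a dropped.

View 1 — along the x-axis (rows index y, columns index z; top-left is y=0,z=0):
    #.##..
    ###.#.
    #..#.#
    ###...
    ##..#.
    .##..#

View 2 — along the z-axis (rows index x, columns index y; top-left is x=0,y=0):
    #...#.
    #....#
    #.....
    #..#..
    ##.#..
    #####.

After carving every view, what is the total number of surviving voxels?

remaining voxels: 47

start: 6×6×6 = 216 voxels
after view 1 [x-axis, 19 of 36 cells solid] → remaining = 114
after view 2 [z-axis, 15 of 36 cells solid] → remaining = 47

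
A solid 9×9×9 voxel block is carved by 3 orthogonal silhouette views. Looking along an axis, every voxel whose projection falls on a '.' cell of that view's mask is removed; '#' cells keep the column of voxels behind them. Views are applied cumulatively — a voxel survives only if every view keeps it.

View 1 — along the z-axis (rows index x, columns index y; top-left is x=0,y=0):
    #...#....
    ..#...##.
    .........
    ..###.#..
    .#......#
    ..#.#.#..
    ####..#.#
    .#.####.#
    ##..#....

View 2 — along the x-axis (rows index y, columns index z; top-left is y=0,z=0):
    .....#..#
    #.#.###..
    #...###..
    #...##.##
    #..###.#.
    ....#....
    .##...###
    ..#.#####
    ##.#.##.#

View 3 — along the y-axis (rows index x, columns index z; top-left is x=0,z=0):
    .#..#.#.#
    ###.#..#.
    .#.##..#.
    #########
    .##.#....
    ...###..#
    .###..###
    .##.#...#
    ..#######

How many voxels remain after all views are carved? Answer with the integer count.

before carving: 729 voxels (9×9×9)
step 1: project along z, AND mask (29/81) → |grid| = 261
step 2: project along x, AND mask (39/81) → |grid| = 132
step 3: project along y, AND mask (46/81) → |grid| = 74

74 voxels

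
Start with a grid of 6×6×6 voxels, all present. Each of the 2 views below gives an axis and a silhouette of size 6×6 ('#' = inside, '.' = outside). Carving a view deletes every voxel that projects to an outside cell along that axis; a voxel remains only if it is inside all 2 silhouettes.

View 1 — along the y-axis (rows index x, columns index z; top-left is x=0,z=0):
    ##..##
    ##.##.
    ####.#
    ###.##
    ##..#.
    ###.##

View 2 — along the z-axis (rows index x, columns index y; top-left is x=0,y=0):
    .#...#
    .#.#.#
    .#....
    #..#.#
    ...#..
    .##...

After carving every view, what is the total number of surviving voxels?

|visual hull| = 53

full grid |V| = 216
step 1: project along y, AND mask (26/36) → |grid| = 156
step 2: project along z, AND mask (12/36) → |grid| = 53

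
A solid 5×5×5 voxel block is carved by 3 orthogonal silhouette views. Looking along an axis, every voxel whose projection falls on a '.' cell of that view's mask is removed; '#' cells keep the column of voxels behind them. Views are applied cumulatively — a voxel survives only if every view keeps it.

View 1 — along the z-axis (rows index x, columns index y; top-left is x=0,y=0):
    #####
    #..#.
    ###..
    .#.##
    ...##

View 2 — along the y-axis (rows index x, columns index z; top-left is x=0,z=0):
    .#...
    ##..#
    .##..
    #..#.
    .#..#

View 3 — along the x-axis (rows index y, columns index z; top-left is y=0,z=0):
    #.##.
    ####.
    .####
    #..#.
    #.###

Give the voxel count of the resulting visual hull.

start: 5×5×5 = 125 voxels
after view 1 [z-axis, 15 of 25 cells solid] → remaining = 75
after view 2 [y-axis, 10 of 25 cells solid] → remaining = 27
after view 3 [x-axis, 17 of 25 cells solid] → remaining = 16

16 voxels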